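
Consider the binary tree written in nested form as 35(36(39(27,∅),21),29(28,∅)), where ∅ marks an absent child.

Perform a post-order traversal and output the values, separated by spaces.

Post-order visits the left subtree, then the right subtree, then the node.
At 35: go left to 36.
  At 36: go left to 39.
    At 39: go left to 27.
      27 is a leaf — visit 27.
    At 39: no right child.
    Visit 39.
  At 36: go right to 21.
    21 is a leaf — visit 21.
  Visit 36.
At 35: go right to 29.
  At 29: go left to 28.
    28 is a leaf — visit 28.
  At 29: no right child.
  Visit 29.
Visit 35.

27 39 21 36 28 29 35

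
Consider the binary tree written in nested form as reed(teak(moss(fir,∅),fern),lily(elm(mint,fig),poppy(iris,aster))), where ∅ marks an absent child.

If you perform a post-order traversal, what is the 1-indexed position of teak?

Post-order visits the left subtree, then the right subtree, then the node.
At reed: go left to teak.
  At teak: go left to moss.
    At moss: go left to fir.
      fir is a leaf — visit fir.
    At moss: no right child.
    Visit moss.
  At teak: go right to fern.
    fern is a leaf — visit fern.
  Visit teak.
At reed: go right to lily.
  At lily: go left to elm.
    At elm: go left to mint.
      mint is a leaf — visit mint.
    At elm: go right to fig.
      fig is a leaf — visit fig.
    Visit elm.
  At lily: go right to poppy.
    At poppy: go left to iris.
      iris is a leaf — visit iris.
    At poppy: go right to aster.
      aster is a leaf — visit aster.
    Visit poppy.
  Visit lily.
Visit reed.
Full post-order sequence: fir, moss, fern, teak, mint, fig, elm, iris, aster, poppy, lily, reed.

4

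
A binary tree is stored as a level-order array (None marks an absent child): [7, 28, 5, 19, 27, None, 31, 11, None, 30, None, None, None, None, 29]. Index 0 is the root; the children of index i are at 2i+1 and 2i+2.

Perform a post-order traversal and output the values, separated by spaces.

Post-order visits the left subtree, then the right subtree, then the node.
At 7: go left to 28.
  At 28: go left to 19.
    At 19: go left to 11.
      11 is a leaf — visit 11.
    At 19: no right child.
    Visit 19.
  At 28: go right to 27.
    At 27: go left to 30.
      30 is a leaf — visit 30.
    At 27: no right child.
    Visit 27.
  Visit 28.
At 7: go right to 5.
  At 5: no left child.
  At 5: go right to 31.
    At 31: no left child.
    At 31: go right to 29.
      29 is a leaf — visit 29.
    Visit 31.
  Visit 5.
Visit 7.

11 19 30 27 28 29 31 5 7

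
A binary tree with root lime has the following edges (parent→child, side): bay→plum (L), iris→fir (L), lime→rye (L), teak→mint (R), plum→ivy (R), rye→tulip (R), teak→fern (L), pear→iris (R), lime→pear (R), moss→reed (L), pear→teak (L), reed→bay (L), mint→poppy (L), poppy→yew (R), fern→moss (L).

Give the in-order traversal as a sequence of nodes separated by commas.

rye, tulip, lime, plum, ivy, bay, reed, moss, fern, teak, poppy, yew, mint, pear, fir, iris

In-order visits the left subtree, then the node, then the right subtree.
At lime: go left to rye.
  At rye: no left child.
  Visit rye.
  At rye: go right to tulip.
    tulip is a leaf — visit tulip.
Visit lime.
At lime: go right to pear.
  At pear: go left to teak.
    At teak: go left to fern.
      At fern: go left to moss.
        At moss: go left to reed.
          At reed: go left to bay.
            At bay: go left to plum.
              At plum: no left child.
              Visit plum.
              At plum: go right to ivy.
                ivy is a leaf — visit ivy.
            Visit bay.
            At bay: no right child.
          Visit reed.
          At reed: no right child.
        Visit moss.
        At moss: no right child.
      Visit fern.
      At fern: no right child.
    Visit teak.
    At teak: go right to mint.
      At mint: go left to poppy.
        At poppy: no left child.
        Visit poppy.
        At poppy: go right to yew.
          yew is a leaf — visit yew.
      Visit mint.
      At mint: no right child.
  Visit pear.
  At pear: go right to iris.
    At iris: go left to fir.
      fir is a leaf — visit fir.
    Visit iris.
    At iris: no right child.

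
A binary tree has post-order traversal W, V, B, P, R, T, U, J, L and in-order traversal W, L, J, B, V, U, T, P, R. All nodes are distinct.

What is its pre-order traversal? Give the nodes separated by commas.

The last element of post-order is the root; it splits in-order into left and right subtrees.
Root L: left subtree has 1 node {W}, right has 7 {J, B, V, U, T, P, R}.
  Root J: left subtree has 0 nodes { }, right has 6 {B, V, U, T, P, R}.
    Root U: left subtree has 2 nodes {B, V}, right has 3 {T, P, R}.
      Root B: left subtree has 0 nodes { }, right has 1 {V}.
      Root T: left subtree has 0 nodes { }, right has 2 {P, R}.
        Root R: left subtree has 1 node {P}, right has 0 { }.

L, W, J, U, B, V, T, R, P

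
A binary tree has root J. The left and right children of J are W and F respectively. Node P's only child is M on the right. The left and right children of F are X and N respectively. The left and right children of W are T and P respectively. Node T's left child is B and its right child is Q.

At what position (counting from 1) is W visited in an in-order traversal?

In-order visits the left subtree, then the node, then the right subtree.
At J: go left to W.
  At W: go left to T.
    At T: go left to B.
      B is a leaf — visit B.
    Visit T.
    At T: go right to Q.
      Q is a leaf — visit Q.
  Visit W.
  At W: go right to P.
    At P: no left child.
    Visit P.
    At P: go right to M.
      M is a leaf — visit M.
Visit J.
At J: go right to F.
  At F: go left to X.
    X is a leaf — visit X.
  Visit F.
  At F: go right to N.
    N is a leaf — visit N.
Full in-order sequence: B, T, Q, W, P, M, J, X, F, N.

4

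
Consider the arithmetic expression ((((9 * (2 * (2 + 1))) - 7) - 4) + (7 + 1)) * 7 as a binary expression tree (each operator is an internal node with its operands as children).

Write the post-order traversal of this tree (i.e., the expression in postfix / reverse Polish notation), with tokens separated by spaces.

Post-order on an expression tree gives postfix notation: for each operator, emit left operand, right operand, then the operator.

9 2 2 1 + * * 7 - 4 - 7 1 + + 7 *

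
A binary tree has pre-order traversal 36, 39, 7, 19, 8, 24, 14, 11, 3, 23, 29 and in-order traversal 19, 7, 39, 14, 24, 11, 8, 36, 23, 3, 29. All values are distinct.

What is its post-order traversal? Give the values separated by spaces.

The first element of pre-order is the root; it splits in-order into left and right subtrees.
Root 36: left subtree has 7 nodes {19, 7, 39, 14, 24, 11, 8}, right has 3 {23, 3, 29}.
  Root 39: left subtree has 2 nodes {19, 7}, right has 4 {14, 24, 11, 8}.
    Root 7: left subtree has 1 node {19}, right has 0 { }.
    Root 8: left subtree has 3 nodes {14, 24, 11}, right has 0 { }.
      Root 24: left subtree has 1 node {14}, right has 1 {11}.
  Root 3: left subtree has 1 node {23}, right has 1 {29}.

19 7 14 11 24 8 39 23 29 3 36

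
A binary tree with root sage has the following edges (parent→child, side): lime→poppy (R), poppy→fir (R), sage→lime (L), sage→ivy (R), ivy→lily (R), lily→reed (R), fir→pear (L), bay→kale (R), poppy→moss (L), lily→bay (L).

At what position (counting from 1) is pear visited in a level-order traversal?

Level-order visits nodes level by level from the root, left to right within each level.
Level 0: sage
Level 1: lime, ivy
Level 2: poppy, lily
Level 3: moss, fir, bay, reed
Level 4: pear, kale
Full level-order sequence: sage, lime, ivy, poppy, lily, moss, fir, bay, reed, pear, kale.

10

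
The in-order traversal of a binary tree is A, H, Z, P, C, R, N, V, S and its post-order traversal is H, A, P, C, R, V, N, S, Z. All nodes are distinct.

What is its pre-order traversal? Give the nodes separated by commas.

The last element of post-order is the root; it splits in-order into left and right subtrees.
Root Z: left subtree has 2 nodes {A, H}, right has 6 {P, C, R, N, V, S}.
  Root A: left subtree has 0 nodes { }, right has 1 {H}.
  Root S: left subtree has 5 nodes {P, C, R, N, V}, right has 0 { }.
    Root N: left subtree has 3 nodes {P, C, R}, right has 1 {V}.
      Root R: left subtree has 2 nodes {P, C}, right has 0 { }.
        Root C: left subtree has 1 node {P}, right has 0 { }.

Z, A, H, S, N, R, C, P, V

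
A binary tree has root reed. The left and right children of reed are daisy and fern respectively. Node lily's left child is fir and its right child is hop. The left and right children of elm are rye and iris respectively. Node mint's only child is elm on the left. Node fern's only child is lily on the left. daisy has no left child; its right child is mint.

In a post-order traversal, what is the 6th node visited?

fir

Post-order visits the left subtree, then the right subtree, then the node.
At reed: go left to daisy.
  At daisy: no left child.
  At daisy: go right to mint.
    At mint: go left to elm.
      At elm: go left to rye.
        rye is a leaf — visit rye.
      At elm: go right to iris.
        iris is a leaf — visit iris.
      Visit elm.
    At mint: no right child.
    Visit mint.
  Visit daisy.
At reed: go right to fern.
  At fern: go left to lily.
    At lily: go left to fir.
      fir is a leaf — visit fir.
    At lily: go right to hop.
      hop is a leaf — visit hop.
    Visit lily.
  At fern: no right child.
  Visit fern.
Visit reed.
Full post-order sequence: rye, iris, elm, mint, daisy, fir, hop, lily, fern, reed.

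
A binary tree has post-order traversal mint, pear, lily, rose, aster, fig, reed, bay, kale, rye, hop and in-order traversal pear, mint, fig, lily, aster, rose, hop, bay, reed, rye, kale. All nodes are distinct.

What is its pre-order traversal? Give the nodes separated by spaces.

The last element of post-order is the root; it splits in-order into left and right subtrees.
Root hop: left subtree has 6 nodes {pear, mint, fig, lily, aster, rose}, right has 4 {bay, reed, rye, kale}.
  Root fig: left subtree has 2 nodes {pear, mint}, right has 3 {lily, aster, rose}.
    Root pear: left subtree has 0 nodes { }, right has 1 {mint}.
    Root aster: left subtree has 1 node {lily}, right has 1 {rose}.
  Root rye: left subtree has 2 nodes {bay, reed}, right has 1 {kale}.
    Root bay: left subtree has 0 nodes { }, right has 1 {reed}.

hop fig pear mint aster lily rose rye bay reed kale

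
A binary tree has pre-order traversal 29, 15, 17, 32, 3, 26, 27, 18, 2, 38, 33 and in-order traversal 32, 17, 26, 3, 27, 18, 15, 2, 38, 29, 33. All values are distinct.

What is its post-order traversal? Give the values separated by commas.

32, 26, 18, 27, 3, 17, 38, 2, 15, 33, 29

The first element of pre-order is the root; it splits in-order into left and right subtrees.
Root 29: left subtree has 9 nodes {32, 17, 26, 3, 27, 18, 15, 2, 38}, right has 1 {33}.
  Root 15: left subtree has 6 nodes {32, 17, 26, 3, 27, 18}, right has 2 {2, 38}.
    Root 17: left subtree has 1 node {32}, right has 4 {26, 3, 27, 18}.
      Root 3: left subtree has 1 node {26}, right has 2 {27, 18}.
        Root 27: left subtree has 0 nodes { }, right has 1 {18}.
    Root 2: left subtree has 0 nodes { }, right has 1 {38}.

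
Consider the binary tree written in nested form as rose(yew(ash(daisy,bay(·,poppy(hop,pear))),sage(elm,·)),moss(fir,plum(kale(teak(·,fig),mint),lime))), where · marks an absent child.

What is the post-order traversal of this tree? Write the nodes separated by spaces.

daisy hop pear poppy bay ash elm sage yew fir fig teak mint kale lime plum moss rose

Post-order visits the left subtree, then the right subtree, then the node.
At rose: go left to yew.
  At yew: go left to ash.
    At ash: go left to daisy.
      daisy is a leaf — visit daisy.
    At ash: go right to bay.
      At bay: no left child.
      At bay: go right to poppy.
        At poppy: go left to hop.
          hop is a leaf — visit hop.
        At poppy: go right to pear.
          pear is a leaf — visit pear.
        Visit poppy.
      Visit bay.
    Visit ash.
  At yew: go right to sage.
    At sage: go left to elm.
      elm is a leaf — visit elm.
    At sage: no right child.
    Visit sage.
  Visit yew.
At rose: go right to moss.
  At moss: go left to fir.
    fir is a leaf — visit fir.
  At moss: go right to plum.
    At plum: go left to kale.
      At kale: go left to teak.
        At teak: no left child.
        At teak: go right to fig.
          fig is a leaf — visit fig.
        Visit teak.
      At kale: go right to mint.
        mint is a leaf — visit mint.
      Visit kale.
    At plum: go right to lime.
      lime is a leaf — visit lime.
    Visit plum.
  Visit moss.
Visit rose.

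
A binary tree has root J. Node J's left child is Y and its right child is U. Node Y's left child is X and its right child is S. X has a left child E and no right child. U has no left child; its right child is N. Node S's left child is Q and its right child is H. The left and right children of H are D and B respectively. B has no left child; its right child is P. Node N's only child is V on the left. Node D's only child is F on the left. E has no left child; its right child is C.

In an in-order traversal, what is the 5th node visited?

In-order visits the left subtree, then the node, then the right subtree.
At J: go left to Y.
  At Y: go left to X.
    At X: go left to E.
      At E: no left child.
      Visit E.
      At E: go right to C.
        C is a leaf — visit C.
    Visit X.
    At X: no right child.
  Visit Y.
  At Y: go right to S.
    At S: go left to Q.
      Q is a leaf — visit Q.
    Visit S.
    At S: go right to H.
      At H: go left to D.
        At D: go left to F.
          F is a leaf — visit F.
        Visit D.
        At D: no right child.
      Visit H.
      At H: go right to B.
        At B: no left child.
        Visit B.
        At B: go right to P.
          P is a leaf — visit P.
Visit J.
At J: go right to U.
  At U: no left child.
  Visit U.
  At U: go right to N.
    At N: go left to V.
      V is a leaf — visit V.
    Visit N.
    At N: no right child.
Full in-order sequence: E, C, X, Y, Q, S, F, D, H, B, P, J, U, V, N.

Q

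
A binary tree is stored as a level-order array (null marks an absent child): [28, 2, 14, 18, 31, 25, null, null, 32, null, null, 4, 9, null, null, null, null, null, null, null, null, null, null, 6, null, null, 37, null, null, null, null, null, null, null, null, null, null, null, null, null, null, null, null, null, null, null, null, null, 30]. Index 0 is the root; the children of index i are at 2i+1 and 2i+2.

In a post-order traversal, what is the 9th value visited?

Post-order visits the left subtree, then the right subtree, then the node.
At 28: go left to 2.
  At 2: go left to 18.
    At 18: no left child.
    At 18: go right to 32.
      32 is a leaf — visit 32.
    Visit 18.
  At 2: go right to 31.
    31 is a leaf — visit 31.
  Visit 2.
At 28: go right to 14.
  At 14: go left to 25.
    At 25: go left to 4.
      At 4: go left to 6.
        At 6: no left child.
        At 6: go right to 30.
          30 is a leaf — visit 30.
        Visit 6.
      At 4: no right child.
      Visit 4.
    At 25: go right to 9.
      At 9: no left child.
      At 9: go right to 37.
        37 is a leaf — visit 37.
      Visit 9.
    Visit 25.
  At 14: no right child.
  Visit 14.
Visit 28.
Full post-order sequence: 32, 18, 31, 2, 30, 6, 4, 37, 9, 25, 14, 28.

9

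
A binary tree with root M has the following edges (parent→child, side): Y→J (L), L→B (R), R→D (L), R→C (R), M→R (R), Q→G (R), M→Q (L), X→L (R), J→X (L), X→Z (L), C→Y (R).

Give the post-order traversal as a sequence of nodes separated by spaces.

G Q D Z B L X J Y C R M

Post-order visits the left subtree, then the right subtree, then the node.
At M: go left to Q.
  At Q: no left child.
  At Q: go right to G.
    G is a leaf — visit G.
  Visit Q.
At M: go right to R.
  At R: go left to D.
    D is a leaf — visit D.
  At R: go right to C.
    At C: no left child.
    At C: go right to Y.
      At Y: go left to J.
        At J: go left to X.
          At X: go left to Z.
            Z is a leaf — visit Z.
          At X: go right to L.
            At L: no left child.
            At L: go right to B.
              B is a leaf — visit B.
            Visit L.
          Visit X.
        At J: no right child.
        Visit J.
      At Y: no right child.
      Visit Y.
    Visit C.
  Visit R.
Visit M.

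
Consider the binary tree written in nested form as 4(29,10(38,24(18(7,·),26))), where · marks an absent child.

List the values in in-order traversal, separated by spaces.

29 4 38 10 7 18 24 26

In-order visits the left subtree, then the node, then the right subtree.
At 4: go left to 29.
  29 is a leaf — visit 29.
Visit 4.
At 4: go right to 10.
  At 10: go left to 38.
    38 is a leaf — visit 38.
  Visit 10.
  At 10: go right to 24.
    At 24: go left to 18.
      At 18: go left to 7.
        7 is a leaf — visit 7.
      Visit 18.
      At 18: no right child.
    Visit 24.
    At 24: go right to 26.
      26 is a leaf — visit 26.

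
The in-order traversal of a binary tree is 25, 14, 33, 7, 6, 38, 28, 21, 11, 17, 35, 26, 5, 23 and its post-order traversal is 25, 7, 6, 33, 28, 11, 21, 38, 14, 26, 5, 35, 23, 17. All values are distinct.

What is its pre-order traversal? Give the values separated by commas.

The last element of post-order is the root; it splits in-order into left and right subtrees.
Root 17: left subtree has 9 nodes {25, 14, 33, 7, 6, 38, 28, 21, 11}, right has 4 {35, 26, 5, 23}.
  Root 14: left subtree has 1 node {25}, right has 7 {33, 7, 6, 38, 28, 21, 11}.
    Root 38: left subtree has 3 nodes {33, 7, 6}, right has 3 {28, 21, 11}.
      Root 33: left subtree has 0 nodes { }, right has 2 {7, 6}.
        Root 6: left subtree has 1 node {7}, right has 0 { }.
      Root 21: left subtree has 1 node {28}, right has 1 {11}.
  Root 23: left subtree has 3 nodes {35, 26, 5}, right has 0 { }.
    Root 35: left subtree has 0 nodes { }, right has 2 {26, 5}.
      Root 5: left subtree has 1 node {26}, right has 0 { }.

17, 14, 25, 38, 33, 6, 7, 21, 28, 11, 23, 35, 5, 26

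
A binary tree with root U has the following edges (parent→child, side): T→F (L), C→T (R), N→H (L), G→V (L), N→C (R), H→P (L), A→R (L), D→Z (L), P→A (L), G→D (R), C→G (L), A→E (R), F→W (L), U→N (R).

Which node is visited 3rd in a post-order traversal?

Post-order visits the left subtree, then the right subtree, then the node.
At U: no left child.
At U: go right to N.
  At N: go left to H.
    At H: go left to P.
      At P: go left to A.
        At A: go left to R.
          R is a leaf — visit R.
        At A: go right to E.
          E is a leaf — visit E.
        Visit A.
      At P: no right child.
      Visit P.
    At H: no right child.
    Visit H.
  At N: go right to C.
    At C: go left to G.
      At G: go left to V.
        V is a leaf — visit V.
      At G: go right to D.
        At D: go left to Z.
          Z is a leaf — visit Z.
        At D: no right child.
        Visit D.
      Visit G.
    At C: go right to T.
      At T: go left to F.
        At F: go left to W.
          W is a leaf — visit W.
        At F: no right child.
        Visit F.
      At T: no right child.
      Visit T.
    Visit C.
  Visit N.
Visit U.
Full post-order sequence: R, E, A, P, H, V, Z, D, G, W, F, T, C, N, U.

A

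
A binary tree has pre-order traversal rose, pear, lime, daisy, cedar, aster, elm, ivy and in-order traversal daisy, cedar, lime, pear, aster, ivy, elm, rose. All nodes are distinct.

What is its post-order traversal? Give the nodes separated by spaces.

The first element of pre-order is the root; it splits in-order into left and right subtrees.
Root rose: left subtree has 7 nodes {daisy, cedar, lime, pear, aster, ivy, elm}, right has 0 { }.
  Root pear: left subtree has 3 nodes {daisy, cedar, lime}, right has 3 {aster, ivy, elm}.
    Root lime: left subtree has 2 nodes {daisy, cedar}, right has 0 { }.
      Root daisy: left subtree has 0 nodes { }, right has 1 {cedar}.
    Root aster: left subtree has 0 nodes { }, right has 2 {ivy, elm}.
      Root elm: left subtree has 1 node {ivy}, right has 0 { }.

cedar daisy lime ivy elm aster pear rose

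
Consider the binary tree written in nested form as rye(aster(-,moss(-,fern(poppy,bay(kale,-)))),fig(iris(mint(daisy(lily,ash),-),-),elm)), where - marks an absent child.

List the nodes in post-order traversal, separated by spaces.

poppy kale bay fern moss aster lily ash daisy mint iris elm fig rye

Post-order visits the left subtree, then the right subtree, then the node.
At rye: go left to aster.
  At aster: no left child.
  At aster: go right to moss.
    At moss: no left child.
    At moss: go right to fern.
      At fern: go left to poppy.
        poppy is a leaf — visit poppy.
      At fern: go right to bay.
        At bay: go left to kale.
          kale is a leaf — visit kale.
        At bay: no right child.
        Visit bay.
      Visit fern.
    Visit moss.
  Visit aster.
At rye: go right to fig.
  At fig: go left to iris.
    At iris: go left to mint.
      At mint: go left to daisy.
        At daisy: go left to lily.
          lily is a leaf — visit lily.
        At daisy: go right to ash.
          ash is a leaf — visit ash.
        Visit daisy.
      At mint: no right child.
      Visit mint.
    At iris: no right child.
    Visit iris.
  At fig: go right to elm.
    elm is a leaf — visit elm.
  Visit fig.
Visit rye.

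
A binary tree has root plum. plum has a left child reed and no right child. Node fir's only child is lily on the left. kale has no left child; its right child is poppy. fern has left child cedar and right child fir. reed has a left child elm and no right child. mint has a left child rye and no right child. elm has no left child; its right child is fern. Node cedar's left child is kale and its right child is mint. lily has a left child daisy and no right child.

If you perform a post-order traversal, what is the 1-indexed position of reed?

11

Post-order visits the left subtree, then the right subtree, then the node.
At plum: go left to reed.
  At reed: go left to elm.
    At elm: no left child.
    At elm: go right to fern.
      At fern: go left to cedar.
        At cedar: go left to kale.
          At kale: no left child.
          At kale: go right to poppy.
            poppy is a leaf — visit poppy.
          Visit kale.
        At cedar: go right to mint.
          At mint: go left to rye.
            rye is a leaf — visit rye.
          At mint: no right child.
          Visit mint.
        Visit cedar.
      At fern: go right to fir.
        At fir: go left to lily.
          At lily: go left to daisy.
            daisy is a leaf — visit daisy.
          At lily: no right child.
          Visit lily.
        At fir: no right child.
        Visit fir.
      Visit fern.
    Visit elm.
  At reed: no right child.
  Visit reed.
At plum: no right child.
Visit plum.
Full post-order sequence: poppy, kale, rye, mint, cedar, daisy, lily, fir, fern, elm, reed, plum.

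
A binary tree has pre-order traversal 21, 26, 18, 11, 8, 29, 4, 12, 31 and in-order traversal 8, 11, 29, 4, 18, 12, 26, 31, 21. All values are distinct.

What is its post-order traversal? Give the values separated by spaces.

8 4 29 11 12 18 31 26 21

The first element of pre-order is the root; it splits in-order into left and right subtrees.
Root 21: left subtree has 8 nodes {8, 11, 29, 4, 18, 12, 26, 31}, right has 0 { }.
  Root 26: left subtree has 6 nodes {8, 11, 29, 4, 18, 12}, right has 1 {31}.
    Root 18: left subtree has 4 nodes {8, 11, 29, 4}, right has 1 {12}.
      Root 11: left subtree has 1 node {8}, right has 2 {29, 4}.
        Root 29: left subtree has 0 nodes { }, right has 1 {4}.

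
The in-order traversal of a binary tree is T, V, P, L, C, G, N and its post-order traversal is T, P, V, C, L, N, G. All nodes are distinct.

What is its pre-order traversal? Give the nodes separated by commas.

G, L, V, T, P, C, N

The last element of post-order is the root; it splits in-order into left and right subtrees.
Root G: left subtree has 5 nodes {T, V, P, L, C}, right has 1 {N}.
  Root L: left subtree has 3 nodes {T, V, P}, right has 1 {C}.
    Root V: left subtree has 1 node {T}, right has 1 {P}.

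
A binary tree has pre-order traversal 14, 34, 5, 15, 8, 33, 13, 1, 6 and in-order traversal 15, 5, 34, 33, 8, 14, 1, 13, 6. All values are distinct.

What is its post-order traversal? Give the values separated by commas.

15, 5, 33, 8, 34, 1, 6, 13, 14

The first element of pre-order is the root; it splits in-order into left and right subtrees.
Root 14: left subtree has 5 nodes {15, 5, 34, 33, 8}, right has 3 {1, 13, 6}.
  Root 34: left subtree has 2 nodes {15, 5}, right has 2 {33, 8}.
    Root 5: left subtree has 1 node {15}, right has 0 { }.
    Root 8: left subtree has 1 node {33}, right has 0 { }.
  Root 13: left subtree has 1 node {1}, right has 1 {6}.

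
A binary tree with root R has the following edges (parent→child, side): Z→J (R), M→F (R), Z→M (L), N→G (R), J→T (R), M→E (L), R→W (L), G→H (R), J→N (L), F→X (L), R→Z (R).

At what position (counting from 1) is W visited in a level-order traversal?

2

Level-order visits nodes level by level from the root, left to right within each level.
Level 0: R
Level 1: W, Z
Level 2: M, J
Level 3: E, F, N, T
Level 4: X, G
Level 5: H
Full level-order sequence: R, W, Z, M, J, E, F, N, T, X, G, H.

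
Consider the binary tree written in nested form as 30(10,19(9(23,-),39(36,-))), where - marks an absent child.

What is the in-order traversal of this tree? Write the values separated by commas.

In-order visits the left subtree, then the node, then the right subtree.
At 30: go left to 10.
  10 is a leaf — visit 10.
Visit 30.
At 30: go right to 19.
  At 19: go left to 9.
    At 9: go left to 23.
      23 is a leaf — visit 23.
    Visit 9.
    At 9: no right child.
  Visit 19.
  At 19: go right to 39.
    At 39: go left to 36.
      36 is a leaf — visit 36.
    Visit 39.
    At 39: no right child.

10, 30, 23, 9, 19, 36, 39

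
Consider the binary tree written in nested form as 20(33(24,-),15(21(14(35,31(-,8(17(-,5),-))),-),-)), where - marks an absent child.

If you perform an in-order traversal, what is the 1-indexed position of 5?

8

In-order visits the left subtree, then the node, then the right subtree.
At 20: go left to 33.
  At 33: go left to 24.
    24 is a leaf — visit 24.
  Visit 33.
  At 33: no right child.
Visit 20.
At 20: go right to 15.
  At 15: go left to 21.
    At 21: go left to 14.
      At 14: go left to 35.
        35 is a leaf — visit 35.
      Visit 14.
      At 14: go right to 31.
        At 31: no left child.
        Visit 31.
        At 31: go right to 8.
          At 8: go left to 17.
            At 17: no left child.
            Visit 17.
            At 17: go right to 5.
              5 is a leaf — visit 5.
          Visit 8.
          At 8: no right child.
    Visit 21.
    At 21: no right child.
  Visit 15.
  At 15: no right child.
Full in-order sequence: 24, 33, 20, 35, 14, 31, 17, 5, 8, 21, 15.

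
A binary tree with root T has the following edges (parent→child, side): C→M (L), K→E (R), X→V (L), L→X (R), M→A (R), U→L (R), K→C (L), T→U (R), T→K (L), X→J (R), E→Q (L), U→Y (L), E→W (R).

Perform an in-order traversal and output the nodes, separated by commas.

In-order visits the left subtree, then the node, then the right subtree.
At T: go left to K.
  At K: go left to C.
    At C: go left to M.
      At M: no left child.
      Visit M.
      At M: go right to A.
        A is a leaf — visit A.
    Visit C.
    At C: no right child.
  Visit K.
  At K: go right to E.
    At E: go left to Q.
      Q is a leaf — visit Q.
    Visit E.
    At E: go right to W.
      W is a leaf — visit W.
Visit T.
At T: go right to U.
  At U: go left to Y.
    Y is a leaf — visit Y.
  Visit U.
  At U: go right to L.
    At L: no left child.
    Visit L.
    At L: go right to X.
      At X: go left to V.
        V is a leaf — visit V.
      Visit X.
      At X: go right to J.
        J is a leaf — visit J.

M, A, C, K, Q, E, W, T, Y, U, L, V, X, J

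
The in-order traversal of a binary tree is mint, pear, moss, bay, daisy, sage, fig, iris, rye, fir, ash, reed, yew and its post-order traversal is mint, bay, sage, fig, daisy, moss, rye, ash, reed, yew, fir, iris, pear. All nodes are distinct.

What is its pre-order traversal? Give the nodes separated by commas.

The last element of post-order is the root; it splits in-order into left and right subtrees.
Root pear: left subtree has 1 node {mint}, right has 11 {moss, bay, daisy, sage, fig, iris, rye, fir, ash, reed, yew}.
  Root iris: left subtree has 5 nodes {moss, bay, daisy, sage, fig}, right has 5 {rye, fir, ash, reed, yew}.
    Root moss: left subtree has 0 nodes { }, right has 4 {bay, daisy, sage, fig}.
      Root daisy: left subtree has 1 node {bay}, right has 2 {sage, fig}.
        Root fig: left subtree has 1 node {sage}, right has 0 { }.
    Root fir: left subtree has 1 node {rye}, right has 3 {ash, reed, yew}.
      Root yew: left subtree has 2 nodes {ash, reed}, right has 0 { }.
        Root reed: left subtree has 1 node {ash}, right has 0 { }.

pear, mint, iris, moss, daisy, bay, fig, sage, fir, rye, yew, reed, ash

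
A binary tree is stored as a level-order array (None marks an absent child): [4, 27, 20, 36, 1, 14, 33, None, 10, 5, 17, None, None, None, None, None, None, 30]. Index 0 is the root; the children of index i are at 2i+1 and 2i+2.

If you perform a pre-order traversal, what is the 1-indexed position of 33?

Pre-order visits the node, then its left subtree, then its right subtree.
Visit 4.
At 4: go left to 27.
  Visit 27.
  At 27: go left to 36.
    Visit 36.
    At 36: no left child.
    At 36: go right to 10.
      Visit 10.
      At 10: go left to 30.
        30 is a leaf — visit 30.
      At 10: no right child.
  At 27: go right to 1.
    Visit 1.
    At 1: go left to 5.
      5 is a leaf — visit 5.
    At 1: go right to 17.
      17 is a leaf — visit 17.
At 4: go right to 20.
  Visit 20.
  At 20: go left to 14.
    14 is a leaf — visit 14.
  At 20: go right to 33.
    33 is a leaf — visit 33.
Full pre-order sequence: 4, 27, 36, 10, 30, 1, 5, 17, 20, 14, 33.

11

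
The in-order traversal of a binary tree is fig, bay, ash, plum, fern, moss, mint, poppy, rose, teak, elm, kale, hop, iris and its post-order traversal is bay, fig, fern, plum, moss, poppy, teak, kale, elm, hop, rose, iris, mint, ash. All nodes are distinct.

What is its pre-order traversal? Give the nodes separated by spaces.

ash fig bay mint moss plum fern iris rose poppy hop elm teak kale

The last element of post-order is the root; it splits in-order into left and right subtrees.
Root ash: left subtree has 2 nodes {fig, bay}, right has 11 {plum, fern, moss, mint, poppy, rose, teak, elm, kale, hop, iris}.
  Root fig: left subtree has 0 nodes { }, right has 1 {bay}.
  Root mint: left subtree has 3 nodes {plum, fern, moss}, right has 7 {poppy, rose, teak, elm, kale, hop, iris}.
    Root moss: left subtree has 2 nodes {plum, fern}, right has 0 { }.
      Root plum: left subtree has 0 nodes { }, right has 1 {fern}.
    Root iris: left subtree has 6 nodes {poppy, rose, teak, elm, kale, hop}, right has 0 { }.
      Root rose: left subtree has 1 node {poppy}, right has 4 {teak, elm, kale, hop}.
        Root hop: left subtree has 3 nodes {teak, elm, kale}, right has 0 { }.
          Root elm: left subtree has 1 node {teak}, right has 1 {kale}.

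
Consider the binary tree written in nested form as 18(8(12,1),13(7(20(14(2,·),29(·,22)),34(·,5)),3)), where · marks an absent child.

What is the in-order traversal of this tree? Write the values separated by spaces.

12 8 1 18 2 14 20 29 22 7 34 5 13 3

In-order visits the left subtree, then the node, then the right subtree.
At 18: go left to 8.
  At 8: go left to 12.
    12 is a leaf — visit 12.
  Visit 8.
  At 8: go right to 1.
    1 is a leaf — visit 1.
Visit 18.
At 18: go right to 13.
  At 13: go left to 7.
    At 7: go left to 20.
      At 20: go left to 14.
        At 14: go left to 2.
          2 is a leaf — visit 2.
        Visit 14.
        At 14: no right child.
      Visit 20.
      At 20: go right to 29.
        At 29: no left child.
        Visit 29.
        At 29: go right to 22.
          22 is a leaf — visit 22.
    Visit 7.
    At 7: go right to 34.
      At 34: no left child.
      Visit 34.
      At 34: go right to 5.
        5 is a leaf — visit 5.
  Visit 13.
  At 13: go right to 3.
    3 is a leaf — visit 3.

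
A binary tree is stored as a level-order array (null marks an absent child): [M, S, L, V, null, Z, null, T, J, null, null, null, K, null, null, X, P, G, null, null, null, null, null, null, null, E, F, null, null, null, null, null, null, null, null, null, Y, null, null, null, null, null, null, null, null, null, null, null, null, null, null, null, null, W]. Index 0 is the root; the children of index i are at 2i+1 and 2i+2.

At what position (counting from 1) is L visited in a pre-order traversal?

10

Pre-order visits the node, then its left subtree, then its right subtree.
Visit M.
At M: go left to S.
  Visit S.
  At S: go left to V.
    Visit V.
    At V: go left to T.
      Visit T.
      At T: go left to X.
        X is a leaf — visit X.
      At T: go right to P.
        P is a leaf — visit P.
    At V: go right to J.
      Visit J.
      At J: go left to G.
        Visit G.
        At G: no left child.
        At G: go right to Y.
          Y is a leaf — visit Y.
      At J: no right child.
  At S: no right child.
At M: go right to L.
  Visit L.
  At L: go left to Z.
    Visit Z.
    At Z: no left child.
    At Z: go right to K.
      Visit K.
      At K: go left to E.
        E is a leaf — visit E.
      At K: go right to F.
        Visit F.
        At F: go left to W.
          W is a leaf — visit W.
        At F: no right child.
  At L: no right child.
Full pre-order sequence: M, S, V, T, X, P, J, G, Y, L, Z, K, E, F, W.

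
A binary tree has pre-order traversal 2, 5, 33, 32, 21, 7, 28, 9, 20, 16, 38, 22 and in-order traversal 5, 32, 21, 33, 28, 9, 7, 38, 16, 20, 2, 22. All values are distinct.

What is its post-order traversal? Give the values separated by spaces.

The first element of pre-order is the root; it splits in-order into left and right subtrees.
Root 2: left subtree has 10 nodes {5, 32, 21, 33, 28, 9, 7, 38, 16, 20}, right has 1 {22}.
  Root 5: left subtree has 0 nodes { }, right has 9 {32, 21, 33, 28, 9, 7, 38, 16, 20}.
    Root 33: left subtree has 2 nodes {32, 21}, right has 6 {28, 9, 7, 38, 16, 20}.
      Root 32: left subtree has 0 nodes { }, right has 1 {21}.
      Root 7: left subtree has 2 nodes {28, 9}, right has 3 {38, 16, 20}.
        Root 28: left subtree has 0 nodes { }, right has 1 {9}.
        Root 20: left subtree has 2 nodes {38, 16}, right has 0 { }.
          Root 16: left subtree has 1 node {38}, right has 0 { }.

21 32 9 28 38 16 20 7 33 5 22 2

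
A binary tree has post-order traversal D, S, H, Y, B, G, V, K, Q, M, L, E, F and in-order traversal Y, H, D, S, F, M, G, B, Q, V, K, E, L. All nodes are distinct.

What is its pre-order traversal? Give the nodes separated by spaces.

The last element of post-order is the root; it splits in-order into left and right subtrees.
Root F: left subtree has 4 nodes {Y, H, D, S}, right has 8 {M, G, B, Q, V, K, E, L}.
  Root Y: left subtree has 0 nodes { }, right has 3 {H, D, S}.
    Root H: left subtree has 0 nodes { }, right has 2 {D, S}.
      Root S: left subtree has 1 node {D}, right has 0 { }.
  Root E: left subtree has 6 nodes {M, G, B, Q, V, K}, right has 1 {L}.
    Root M: left subtree has 0 nodes { }, right has 5 {G, B, Q, V, K}.
      Root Q: left subtree has 2 nodes {G, B}, right has 2 {V, K}.
        Root G: left subtree has 0 nodes { }, right has 1 {B}.
        Root K: left subtree has 1 node {V}, right has 0 { }.

F Y H S D E M Q G B K V L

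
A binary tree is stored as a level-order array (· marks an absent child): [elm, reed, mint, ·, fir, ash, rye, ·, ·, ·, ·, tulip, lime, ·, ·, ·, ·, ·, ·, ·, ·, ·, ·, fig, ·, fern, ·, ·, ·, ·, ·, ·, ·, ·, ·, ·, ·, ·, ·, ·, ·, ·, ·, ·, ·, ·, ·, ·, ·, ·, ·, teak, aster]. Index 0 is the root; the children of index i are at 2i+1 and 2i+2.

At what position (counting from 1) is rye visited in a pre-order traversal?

12

Pre-order visits the node, then its left subtree, then its right subtree.
Visit elm.
At elm: go left to reed.
  Visit reed.
  At reed: no left child.
  At reed: go right to fir.
    fir is a leaf — visit fir.
At elm: go right to mint.
  Visit mint.
  At mint: go left to ash.
    Visit ash.
    At ash: go left to tulip.
      Visit tulip.
      At tulip: go left to fig.
        fig is a leaf — visit fig.
      At tulip: no right child.
    At ash: go right to lime.
      Visit lime.
      At lime: go left to fern.
        Visit fern.
        At fern: go left to teak.
          teak is a leaf — visit teak.
        At fern: go right to aster.
          aster is a leaf — visit aster.
      At lime: no right child.
  At mint: go right to rye.
    rye is a leaf — visit rye.
Full pre-order sequence: elm, reed, fir, mint, ash, tulip, fig, lime, fern, teak, aster, rye.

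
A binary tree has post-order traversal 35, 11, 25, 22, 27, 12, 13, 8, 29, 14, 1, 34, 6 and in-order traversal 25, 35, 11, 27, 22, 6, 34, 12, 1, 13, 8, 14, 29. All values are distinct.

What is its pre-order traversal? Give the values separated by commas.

The last element of post-order is the root; it splits in-order into left and right subtrees.
Root 6: left subtree has 5 nodes {25, 35, 11, 27, 22}, right has 7 {34, 12, 1, 13, 8, 14, 29}.
  Root 27: left subtree has 3 nodes {25, 35, 11}, right has 1 {22}.
    Root 25: left subtree has 0 nodes { }, right has 2 {35, 11}.
      Root 11: left subtree has 1 node {35}, right has 0 { }.
  Root 34: left subtree has 0 nodes { }, right has 6 {12, 1, 13, 8, 14, 29}.
    Root 1: left subtree has 1 node {12}, right has 4 {13, 8, 14, 29}.
      Root 14: left subtree has 2 nodes {13, 8}, right has 1 {29}.
        Root 8: left subtree has 1 node {13}, right has 0 { }.

6, 27, 25, 11, 35, 22, 34, 1, 12, 14, 8, 13, 29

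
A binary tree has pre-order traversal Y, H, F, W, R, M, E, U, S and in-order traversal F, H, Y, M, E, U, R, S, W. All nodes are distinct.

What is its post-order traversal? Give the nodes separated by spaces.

F H U E M S R W Y

The first element of pre-order is the root; it splits in-order into left and right subtrees.
Root Y: left subtree has 2 nodes {F, H}, right has 6 {M, E, U, R, S, W}.
  Root H: left subtree has 1 node {F}, right has 0 { }.
  Root W: left subtree has 5 nodes {M, E, U, R, S}, right has 0 { }.
    Root R: left subtree has 3 nodes {M, E, U}, right has 1 {S}.
      Root M: left subtree has 0 nodes { }, right has 2 {E, U}.
        Root E: left subtree has 0 nodes { }, right has 1 {U}.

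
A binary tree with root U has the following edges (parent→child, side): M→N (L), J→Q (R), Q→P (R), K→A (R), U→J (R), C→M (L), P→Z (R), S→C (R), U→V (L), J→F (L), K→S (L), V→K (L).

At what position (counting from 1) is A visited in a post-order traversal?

5

Post-order visits the left subtree, then the right subtree, then the node.
At U: go left to V.
  At V: go left to K.
    At K: go left to S.
      At S: no left child.
      At S: go right to C.
        At C: go left to M.
          At M: go left to N.
            N is a leaf — visit N.
          At M: no right child.
          Visit M.
        At C: no right child.
        Visit C.
      Visit S.
    At K: go right to A.
      A is a leaf — visit A.
    Visit K.
  At V: no right child.
  Visit V.
At U: go right to J.
  At J: go left to F.
    F is a leaf — visit F.
  At J: go right to Q.
    At Q: no left child.
    At Q: go right to P.
      At P: no left child.
      At P: go right to Z.
        Z is a leaf — visit Z.
      Visit P.
    Visit Q.
  Visit J.
Visit U.
Full post-order sequence: N, M, C, S, A, K, V, F, Z, P, Q, J, U.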